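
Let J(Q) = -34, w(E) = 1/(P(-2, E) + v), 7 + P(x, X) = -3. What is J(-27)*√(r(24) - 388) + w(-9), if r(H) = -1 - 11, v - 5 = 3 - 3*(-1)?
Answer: 1 - 680*I ≈ 1.0 - 680.0*I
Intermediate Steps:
P(x, X) = -10 (P(x, X) = -7 - 3 = -10)
v = 11 (v = 5 + (3 - 3*(-1)) = 5 + (3 + 3) = 5 + 6 = 11)
r(H) = -12
w(E) = 1 (w(E) = 1/(-10 + 11) = 1/1 = 1)
J(-27)*√(r(24) - 388) + w(-9) = -34*√(-12 - 388) + 1 = -680*I + 1 = 1 - 680*I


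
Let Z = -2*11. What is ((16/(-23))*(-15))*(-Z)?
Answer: 5280/23 ≈ 229.57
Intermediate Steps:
Z = -22
((16/(-23))*(-15))*(-Z) = ((16/(-23))*(-15))*(-1*(-22)) = ((16*(-1/23))*(-15))*22 = -16/23*(-15)*22 = (240/23)*22 = 5280/23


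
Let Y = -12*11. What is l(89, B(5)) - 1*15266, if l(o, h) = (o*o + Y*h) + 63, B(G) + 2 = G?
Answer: -7678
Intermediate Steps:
Y = -132
B(G) = -2 + G
l(o, h) = 63 + o**2 - 132*h (l(o, h) = (o*o - 132*h) + 63 = (o**2 - 132*h) + 63 = 63 + o**2 - 132*h)
l(89, B(5)) - 1*15266 = (63 + 89**2 - 132*(-2 + 5)) - 1*15266 = (63 + 7921 - 132*3) - 15266 = (63 + 7921 - 396) - 15266 = 7588 - 15266 = -7678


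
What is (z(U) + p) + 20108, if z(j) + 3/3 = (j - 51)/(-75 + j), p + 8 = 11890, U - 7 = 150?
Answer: 1311602/41 ≈ 31990.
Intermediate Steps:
U = 157 (U = 7 + 150 = 157)
p = 11882 (p = -8 + 11890 = 11882)
z(j) = -1 + (-51 + j)/(-75 + j) (z(j) = -1 + (j - 51)/(-75 + j) = -1 + (-51 + j)/(-75 + j))
(z(U) + p) + 20108 = (24/(-75 + 157) + 11882) + 20108 = (24/82 + 11882) + 20108 = (24*(1/82) + 11882) + 20108 = (12/41 + 11882) + 20108 = 487174/41 + 20108 = 1311602/41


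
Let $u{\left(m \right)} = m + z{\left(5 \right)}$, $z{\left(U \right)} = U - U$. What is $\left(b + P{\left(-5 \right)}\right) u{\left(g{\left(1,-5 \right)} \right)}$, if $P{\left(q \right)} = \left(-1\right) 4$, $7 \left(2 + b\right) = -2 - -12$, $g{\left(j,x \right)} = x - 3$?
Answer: $\frac{256}{7} \approx 36.571$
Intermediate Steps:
$z{\left(U \right)} = 0$
$g{\left(j,x \right)} = -3 + x$ ($g{\left(j,x \right)} = x - 3 = -3 + x$)
$b = - \frac{4}{7}$ ($b = -2 + \frac{-2 - -12}{7} = -2 + \frac{-2 + 12}{7} = -2 + \frac{1}{7} \cdot 10 = -2 + \frac{10}{7} = - \frac{4}{7} \approx -0.57143$)
$u{\left(m \right)} = m$ ($u{\left(m \right)} = m + 0 = m$)
$P{\left(q \right)} = -4$
$\left(b + P{\left(-5 \right)}\right) u{\left(g{\left(1,-5 \right)} \right)} = \left(- \frac{4}{7} - 4\right) \left(-3 - 5\right) = \left(- \frac{32}{7}\right) \left(-8\right) = \frac{256}{7}$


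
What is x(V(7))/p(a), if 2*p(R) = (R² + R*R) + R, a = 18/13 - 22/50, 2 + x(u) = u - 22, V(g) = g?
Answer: -3591250/288273 ≈ -12.458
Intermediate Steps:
x(u) = -24 + u (x(u) = -2 + (u - 22) = -2 + (-22 + u) = -24 + u)
a = 307/325 (a = 18*(1/13) - 22*1/50 = 18/13 - 11/25 = 307/325 ≈ 0.94462)
p(R) = R² + R/2 (p(R) = ((R² + R*R) + R)/2 = ((R² + R²) + R)/2 = (2*R² + R)/2 = (R + 2*R²)/2 = R² + R/2)
x(V(7))/p(a) = (-24 + 7)/((307*(½ + 307/325)/325)) = -17/((307/325)*(939/650)) = -17/288273/211250 = -17*211250/288273 = -3591250/288273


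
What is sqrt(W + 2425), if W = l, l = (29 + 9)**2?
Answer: sqrt(3869) ≈ 62.201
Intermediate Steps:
l = 1444 (l = 38**2 = 1444)
W = 1444
sqrt(W + 2425) = sqrt(1444 + 2425) = sqrt(3869)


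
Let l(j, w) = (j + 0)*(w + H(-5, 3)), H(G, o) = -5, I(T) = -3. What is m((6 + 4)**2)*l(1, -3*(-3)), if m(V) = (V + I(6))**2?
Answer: 37636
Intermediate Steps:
m(V) = (-3 + V)**2 (m(V) = (V - 3)**2 = (-3 + V)**2)
l(j, w) = j*(-5 + w) (l(j, w) = (j + 0)*(w - 5) = j*(-5 + w))
m((6 + 4)**2)*l(1, -3*(-3)) = (-3 + (6 + 4)**2)**2*(1*(-5 - 3*(-3))) = (-3 + 10**2)**2*(1*(-5 + 9)) = (-3 + 100)**2*(1*4) = 97**2*4 = 9409*4 = 37636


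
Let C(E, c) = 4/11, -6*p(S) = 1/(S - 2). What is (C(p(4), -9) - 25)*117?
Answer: -31707/11 ≈ -2882.5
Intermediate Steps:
p(S) = -1/(6*(-2 + S)) (p(S) = -1/(6*(S - 2)) = -1/(6*(-2 + S)))
C(E, c) = 4/11 (C(E, c) = 4*(1/11) = 4/11)
(C(p(4), -9) - 25)*117 = (4/11 - 25)*117 = -271/11*117 = -31707/11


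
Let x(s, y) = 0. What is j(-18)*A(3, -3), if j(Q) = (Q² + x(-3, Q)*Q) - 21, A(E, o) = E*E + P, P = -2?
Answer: 2121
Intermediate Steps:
A(E, o) = -2 + E² (A(E, o) = E*E - 2 = E² - 2 = -2 + E²)
j(Q) = -21 + Q² (j(Q) = (Q² + 0*Q) - 21 = (Q² + 0) - 21 = Q² - 21 = -21 + Q²)
j(-18)*A(3, -3) = (-21 + (-18)²)*(-2 + 3²) = (-21 + 324)*(-2 + 9) = 303*7 = 2121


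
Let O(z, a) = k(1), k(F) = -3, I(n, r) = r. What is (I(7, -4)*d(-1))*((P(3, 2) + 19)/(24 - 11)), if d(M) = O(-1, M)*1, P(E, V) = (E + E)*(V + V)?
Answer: 516/13 ≈ 39.692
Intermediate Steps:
P(E, V) = 4*E*V (P(E, V) = (2*E)*(2*V) = 4*E*V)
O(z, a) = -3
d(M) = -3 (d(M) = -3*1 = -3)
(I(7, -4)*d(-1))*((P(3, 2) + 19)/(24 - 11)) = (-4*(-3))*((4*3*2 + 19)/(24 - 11)) = 12*((24 + 19)/13) = 12*(43*(1/13)) = 12*(43/13) = 516/13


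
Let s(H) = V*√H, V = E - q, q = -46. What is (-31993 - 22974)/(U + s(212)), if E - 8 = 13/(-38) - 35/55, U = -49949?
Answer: 119928224660123/108953806990124 + 254610826789*√53/108953806990124 ≈ 1.1177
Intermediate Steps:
E = 2935/418 (E = 8 + (13/(-38) - 35/55) = 8 + (13*(-1/38) - 35*1/55) = 8 + (-13/38 - 7/11) = 8 - 409/418 = 2935/418 ≈ 7.0215)
V = 22163/418 (V = 2935/418 - 1*(-46) = 2935/418 + 46 = 22163/418 ≈ 53.022)
s(H) = 22163*√H/418
(-31993 - 22974)/(U + s(212)) = (-31993 - 22974)/(-49949 + 22163*√212/418) = -54967/(-49949 + 22163*(2*√53)/418) = -54967/(-49949 + 22163*√53/209)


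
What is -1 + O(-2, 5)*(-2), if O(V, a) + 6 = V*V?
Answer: 3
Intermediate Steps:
O(V, a) = -6 + V² (O(V, a) = -6 + V*V = -6 + V²)
-1 + O(-2, 5)*(-2) = -1 + (-6 + (-2)²)*(-2) = -1 + (-6 + 4)*(-2) = -1 - 2*(-2) = -1 + 4 = 3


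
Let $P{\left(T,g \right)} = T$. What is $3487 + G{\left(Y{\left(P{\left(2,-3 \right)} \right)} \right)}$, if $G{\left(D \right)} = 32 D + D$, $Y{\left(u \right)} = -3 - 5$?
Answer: $3223$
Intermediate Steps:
$Y{\left(u \right)} = -8$ ($Y{\left(u \right)} = -3 - 5 = -8$)
$G{\left(D \right)} = 33 D$
$3487 + G{\left(Y{\left(P{\left(2,-3 \right)} \right)} \right)} = 3487 + 33 \left(-8\right) = 3487 - 264 = 3223$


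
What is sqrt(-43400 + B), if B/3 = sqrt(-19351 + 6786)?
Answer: sqrt(-43400 + 3*I*sqrt(12565)) ≈ 0.8071 + 208.33*I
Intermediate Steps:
B = 3*I*sqrt(12565) (B = 3*sqrt(-19351 + 6786) = 3*sqrt(-12565) = 3*(I*sqrt(12565)) = 3*I*sqrt(12565) ≈ 336.28*I)
sqrt(-43400 + B) = sqrt(-43400 + 3*I*sqrt(12565))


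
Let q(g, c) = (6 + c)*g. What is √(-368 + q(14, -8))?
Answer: 6*I*√11 ≈ 19.9*I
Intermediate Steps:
q(g, c) = g*(6 + c)
√(-368 + q(14, -8)) = √(-368 + 14*(6 - 8)) = √(-368 + 14*(-2)) = √(-368 - 28) = √(-396) = 6*I*√11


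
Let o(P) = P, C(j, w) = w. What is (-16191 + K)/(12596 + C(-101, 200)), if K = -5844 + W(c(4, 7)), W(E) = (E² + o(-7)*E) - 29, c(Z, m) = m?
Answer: -788/457 ≈ -1.7243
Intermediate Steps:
W(E) = -29 + E² - 7*E (W(E) = (E² - 7*E) - 29 = -29 + E² - 7*E)
K = -5873 (K = -5844 + (-29 + 7² - 7*7) = -5844 + (-29 + 49 - 49) = -5844 - 29 = -5873)
(-16191 + K)/(12596 + C(-101, 200)) = (-16191 - 5873)/(12596 + 200) = -22064/12796 = -22064*1/12796 = -788/457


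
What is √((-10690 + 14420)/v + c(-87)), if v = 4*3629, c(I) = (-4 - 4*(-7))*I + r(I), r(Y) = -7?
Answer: I*√110348055410/7258 ≈ 45.768*I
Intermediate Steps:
c(I) = -7 + 24*I (c(I) = (-4 - 4*(-7))*I - 7 = (-4 + 28)*I - 7 = 24*I - 7 = -7 + 24*I)
v = 14516
√((-10690 + 14420)/v + c(-87)) = √((-10690 + 14420)/14516 + (-7 + 24*(-87))) = √(3730*(1/14516) + (-7 - 2088)) = √(1865/7258 - 2095) = √(-15203645/7258) = I*√110348055410/7258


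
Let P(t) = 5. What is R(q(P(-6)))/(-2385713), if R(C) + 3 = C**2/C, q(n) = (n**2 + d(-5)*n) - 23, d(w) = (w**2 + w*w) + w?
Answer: -224/2385713 ≈ -9.3892e-5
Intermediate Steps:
d(w) = w + 2*w**2 (d(w) = (w**2 + w**2) + w = 2*w**2 + w = w + 2*w**2)
q(n) = -23 + n**2 + 45*n (q(n) = (n**2 + (-5*(1 + 2*(-5)))*n) - 23 = (n**2 + (-5*(1 - 10))*n) - 23 = (n**2 + (-5*(-9))*n) - 23 = (n**2 + 45*n) - 23 = -23 + n**2 + 45*n)
R(C) = -3 + C (R(C) = -3 + C**2/C = -3 + C)
R(q(P(-6)))/(-2385713) = (-3 + (-23 + 5**2 + 45*5))/(-2385713) = (-3 + (-23 + 25 + 225))*(-1/2385713) = (-3 + 227)*(-1/2385713) = 224*(-1/2385713) = -224/2385713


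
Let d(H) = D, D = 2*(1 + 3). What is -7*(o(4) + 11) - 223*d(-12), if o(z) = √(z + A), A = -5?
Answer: -1861 - 7*I ≈ -1861.0 - 7.0*I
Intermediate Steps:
D = 8 (D = 2*4 = 8)
o(z) = √(-5 + z) (o(z) = √(z - 5) = √(-5 + z))
d(H) = 8
-7*(o(4) + 11) - 223*d(-12) = -7*(√(-5 + 4) + 11) - 223*8 = -7*(√(-1) + 11) - 1784 = -7*(I + 11) - 1784 = -7*(11 + I) - 1784 = (-77 - 7*I) - 1784 = -1861 - 7*I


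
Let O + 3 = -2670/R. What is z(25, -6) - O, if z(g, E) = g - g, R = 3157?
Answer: 12141/3157 ≈ 3.8457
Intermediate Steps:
z(g, E) = 0
O = -12141/3157 (O = -3 - 2670/3157 = -12141/3157 ≈ -3.8457)
z(25, -6) - O = 0 - 1*(-12141/3157) = 0 + 12141/3157 = 12141/3157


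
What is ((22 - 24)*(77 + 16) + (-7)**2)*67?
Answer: -9179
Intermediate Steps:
((22 - 24)*(77 + 16) + (-7)**2)*67 = (-2*93 + 49)*67 = (-186 + 49)*67 = -137*67 = -9179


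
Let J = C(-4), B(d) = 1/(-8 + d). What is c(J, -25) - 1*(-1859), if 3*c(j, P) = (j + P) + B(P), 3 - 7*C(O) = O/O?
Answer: 1282571/693 ≈ 1850.8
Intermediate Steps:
C(O) = 2/7 (C(O) = 3/7 - O/(7*O) = 3/7 - ⅐*1 = 3/7 - ⅐ = 2/7)
J = 2/7 ≈ 0.28571
c(j, P) = P/3 + j/3 + 1/(3*(-8 + P)) (c(j, P) = ((j + P) + 1/(-8 + P))/3 = ((P + j) + 1/(-8 + P))/3 = (P + j + 1/(-8 + P))/3 = P/3 + j/3 + 1/(3*(-8 + P)))
c(J, -25) - 1*(-1859) = (1 + (-8 - 25)*(-25 + 2/7))/(3*(-8 - 25)) - 1*(-1859) = (⅓)*(1 - 33*(-173/7))/(-33) + 1859 = (⅓)*(-1/33)*(1 + 5709/7) + 1859 = (⅓)*(-1/33)*(5716/7) + 1859 = -5716/693 + 1859 = 1282571/693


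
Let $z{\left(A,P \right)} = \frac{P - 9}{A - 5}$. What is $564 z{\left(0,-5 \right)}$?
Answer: $\frac{7896}{5} \approx 1579.2$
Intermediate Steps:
$z{\left(A,P \right)} = \frac{-9 + P}{-5 + A}$
$564 z{\left(0,-5 \right)} = 564 \frac{-9 - 5}{-5 + 0} = 564 \frac{1}{-5} \left(-14\right) = 564 \left(\left(- \frac{1}{5}\right) \left(-14\right)\right) = 564 \cdot \frac{14}{5} = \frac{7896}{5}$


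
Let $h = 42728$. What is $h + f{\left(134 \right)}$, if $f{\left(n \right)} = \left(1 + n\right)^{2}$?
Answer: $60953$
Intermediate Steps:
$h + f{\left(134 \right)} = 42728 + \left(1 + 134\right)^{2} = 42728 + 135^{2} = 42728 + 18225 = 60953$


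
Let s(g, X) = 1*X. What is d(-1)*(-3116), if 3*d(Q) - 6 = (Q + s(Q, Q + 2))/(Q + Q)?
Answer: -6232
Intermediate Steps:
s(g, X) = X
d(Q) = 2 + (2 + 2*Q)/(6*Q) (d(Q) = 2 + ((Q + (Q + 2))/(Q + Q))/3 = 2 + ((Q + (2 + Q))/((2*Q)))/3 = 2 + ((2 + 2*Q)*(1/(2*Q)))/3 = 2 + ((2 + 2*Q)/(2*Q))/3 = 2 + (2 + 2*Q)/(6*Q))
d(-1)*(-3116) = ((⅓)*(1 + 7*(-1))/(-1))*(-3116) = ((⅓)*(-1)*(1 - 7))*(-3116) = ((⅓)*(-1)*(-6))*(-3116) = 2*(-3116) = -6232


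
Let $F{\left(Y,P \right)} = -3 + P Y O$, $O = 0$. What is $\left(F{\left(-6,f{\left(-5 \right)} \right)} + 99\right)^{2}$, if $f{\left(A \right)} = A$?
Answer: $9216$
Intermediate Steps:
$F{\left(Y,P \right)} = -3$ ($F{\left(Y,P \right)} = -3 + P Y 0 = -3 + 0 = -3$)
$\left(F{\left(-6,f{\left(-5 \right)} \right)} + 99\right)^{2} = \left(-3 + 99\right)^{2} = 96^{2} = 9216$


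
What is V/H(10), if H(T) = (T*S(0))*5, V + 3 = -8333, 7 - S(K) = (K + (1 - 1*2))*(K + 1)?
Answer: -521/25 ≈ -20.840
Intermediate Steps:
S(K) = 7 - (1 + K)*(-1 + K) (S(K) = 7 - (K + (1 - 1*2))*(K + 1) = 7 - (K + (1 - 2))*(1 + K) = 7 - (K - 1)*(1 + K) = 7 - (-1 + K)*(1 + K) = 7 - (1 + K)*(-1 + K))
V = -8336 (V = -3 - 8333 = -8336)
H(T) = 40*T (H(T) = (T*(8 - 1*0²))*5 = (T*(8 - 1*0))*5 = (T*(8 + 0))*5 = (T*8)*5 = (8*T)*5 = 40*T)
V/H(10) = -8336/(40*10) = -8336/400 = -8336*1/400 = -521/25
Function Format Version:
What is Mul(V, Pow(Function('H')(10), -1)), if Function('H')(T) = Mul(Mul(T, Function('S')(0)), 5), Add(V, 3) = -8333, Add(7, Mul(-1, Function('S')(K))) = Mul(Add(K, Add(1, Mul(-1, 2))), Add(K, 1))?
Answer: Rational(-521, 25) ≈ -20.840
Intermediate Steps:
Function('S')(K) = Add(7, Mul(-1, Add(1, K), Add(-1, K))) (Function('S')(K) = Add(7, Mul(-1, Mul(Add(K, Add(1, Mul(-1, 2))), Add(K, 1)))) = Add(7, Mul(-1, Mul(Add(K, Add(1, -2)), Add(1, K)))) = Add(7, Mul(-1, Mul(Add(K, -1), Add(1, K)))) = Add(7, Mul(-1, Mul(Add(-1, K), Add(1, K)))) = Add(7, Mul(-1, Mul(Add(1, K), Add(-1, K)))) = Add(7, Mul(-1, Add(1, K), Add(-1, K))))
V = -8336 (V = Add(-3, -8333) = -8336)
Function('H')(T) = Mul(40, T) (Function('H')(T) = Mul(Mul(T, Add(8, Mul(-1, Pow(0, 2)))), 5) = Mul(Mul(T, Add(8, Mul(-1, 0))), 5) = Mul(Mul(T, Add(8, 0)), 5) = Mul(Mul(T, 8), 5) = Mul(Mul(8, T), 5) = Mul(40, T))
Mul(V, Pow(Function('H')(10), -1)) = Mul(-8336, Pow(Mul(40, 10), -1)) = Mul(-8336, Pow(400, -1)) = Mul(-8336, Rational(1, 400)) = Rational(-521, 25)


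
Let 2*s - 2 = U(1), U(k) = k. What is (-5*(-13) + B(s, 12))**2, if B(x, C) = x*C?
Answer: 6889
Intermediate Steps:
s = 3/2 (s = 1 + (1/2)*1 = 1 + 1/2 = 3/2 ≈ 1.5000)
B(x, C) = C*x
(-5*(-13) + B(s, 12))**2 = (-5*(-13) + 12*(3/2))**2 = (65 + 18)**2 = 83**2 = 6889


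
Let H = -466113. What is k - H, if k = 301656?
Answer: 767769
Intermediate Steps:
k - H = 301656 - 1*(-466113) = 301656 + 466113 = 767769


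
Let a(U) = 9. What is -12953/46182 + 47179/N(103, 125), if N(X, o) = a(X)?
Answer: 726234667/138546 ≈ 5241.8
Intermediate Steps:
N(X, o) = 9
-12953/46182 + 47179/N(103, 125) = -12953/46182 + 47179/9 = 726234667/138546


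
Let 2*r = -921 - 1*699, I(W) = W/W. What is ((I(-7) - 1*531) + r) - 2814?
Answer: -4154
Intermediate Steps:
I(W) = 1
r = -810 (r = (-921 - 1*699)/2 = (-921 - 699)/2 = (1/2)*(-1620) = -810)
((I(-7) - 1*531) + r) - 2814 = ((1 - 1*531) - 810) - 2814 = ((1 - 531) - 810) - 2814 = (-530 - 810) - 2814 = -1340 - 2814 = -4154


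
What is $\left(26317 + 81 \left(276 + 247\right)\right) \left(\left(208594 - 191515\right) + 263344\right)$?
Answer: $19259451640$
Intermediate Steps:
$\left(26317 + 81 \left(276 + 247\right)\right) \left(\left(208594 - 191515\right) + 263344\right) = \left(26317 + 81 \cdot 523\right) \left(17079 + 263344\right) = \left(26317 + 42363\right) 280423 = 68680 \cdot 280423 = 19259451640$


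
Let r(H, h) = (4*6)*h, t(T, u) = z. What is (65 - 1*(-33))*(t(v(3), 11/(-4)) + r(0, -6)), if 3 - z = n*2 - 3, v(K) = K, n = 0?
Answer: -13524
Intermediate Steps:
z = 6 (z = 3 - (0*2 - 3) = 3 - (0 - 3) = 3 - 1*(-3) = 3 + 3 = 6)
t(T, u) = 6
r(H, h) = 24*h
(65 - 1*(-33))*(t(v(3), 11/(-4)) + r(0, -6)) = (65 - 1*(-33))*(6 + 24*(-6)) = (65 + 33)*(6 - 144) = 98*(-138) = -13524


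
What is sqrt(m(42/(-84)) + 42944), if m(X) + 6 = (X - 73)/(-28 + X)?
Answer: sqrt(15501549)/19 ≈ 207.22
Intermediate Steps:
m(X) = -6 + (-73 + X)/(-28 + X) (m(X) = -6 + (X - 73)/(-28 + X) = -6 + (-73 + X)/(-28 + X))
sqrt(m(42/(-84)) + 42944) = sqrt(5*(19 - 42/(-84))/(-28 + 42/(-84)) + 42944) = sqrt(5*(19 - 42*(-1)/84)/(-28 + 42*(-1/84)) + 42944) = sqrt(5*(19 - 1*(-1/2))/(-28 - 1/2) + 42944) = sqrt(5*(19 + 1/2)/(-57/2) + 42944) = sqrt(5*(-2/57)*(39/2) + 42944) = sqrt(-65/19 + 42944) = sqrt(815871/19) = sqrt(15501549)/19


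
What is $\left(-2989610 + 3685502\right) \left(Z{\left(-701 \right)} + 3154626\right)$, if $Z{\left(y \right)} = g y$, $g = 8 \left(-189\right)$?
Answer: $2932863277896$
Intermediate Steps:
$g = -1512$
$Z{\left(y \right)} = - 1512 y$
$\left(-2989610 + 3685502\right) \left(Z{\left(-701 \right)} + 3154626\right) = \left(-2989610 + 3685502\right) \left(\left(-1512\right) \left(-701\right) + 3154626\right) = 695892 \left(1059912 + 3154626\right) = 695892 \cdot 4214538 = 2932863277896$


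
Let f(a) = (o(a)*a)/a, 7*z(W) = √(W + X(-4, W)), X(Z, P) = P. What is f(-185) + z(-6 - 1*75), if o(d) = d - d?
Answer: 9*I*√2/7 ≈ 1.8183*I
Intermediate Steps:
z(W) = √2*√W/7 (z(W) = √(W + W)/7 = √(2*W)/7 = (√2*√W)/7 = √2*√W/7)
o(d) = 0
f(a) = 0 (f(a) = (0*a)/a = 0/a = 0)
f(-185) + z(-6 - 1*75) = 0 + √2*√(-6 - 1*75)/7 = 0 + √2*√(-6 - 75)/7 = 0 + √2*√(-81)/7 = 0 + √2*(9*I)/7 = 0 + 9*I*√2/7 = 9*I*√2/7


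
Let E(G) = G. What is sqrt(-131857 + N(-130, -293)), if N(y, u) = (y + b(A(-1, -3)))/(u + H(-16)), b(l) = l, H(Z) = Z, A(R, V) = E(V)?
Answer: 16*I*sqrt(49178895)/309 ≈ 363.12*I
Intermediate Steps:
A(R, V) = V
N(y, u) = (-3 + y)/(-16 + u) (N(y, u) = (y - 3)/(u - 16) = (-3 + y)/(-16 + u))
sqrt(-131857 + N(-130, -293)) = sqrt(-131857 + (-3 - 130)/(-16 - 293)) = sqrt(-131857 - 133/(-309)) = sqrt(-131857 - 1/309*(-133)) = sqrt(-131857 + 133/309) = sqrt(-40743680/309) = 16*I*sqrt(49178895)/309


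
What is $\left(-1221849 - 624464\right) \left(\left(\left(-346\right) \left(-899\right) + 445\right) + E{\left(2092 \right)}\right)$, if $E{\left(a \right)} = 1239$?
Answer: $-577412234994$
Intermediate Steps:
$\left(-1221849 - 624464\right) \left(\left(\left(-346\right) \left(-899\right) + 445\right) + E{\left(2092 \right)}\right) = \left(-1221849 - 624464\right) \left(\left(\left(-346\right) \left(-899\right) + 445\right) + 1239\right) = - 1846313 \left(\left(311054 + 445\right) + 1239\right) = - 1846313 \left(311499 + 1239\right) = \left(-1846313\right) 312738 = -577412234994$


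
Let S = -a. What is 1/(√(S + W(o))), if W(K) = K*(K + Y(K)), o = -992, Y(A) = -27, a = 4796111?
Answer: -I*√3785263/3785263 ≈ -0.00051399*I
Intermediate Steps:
W(K) = K*(-27 + K) (W(K) = K*(K - 27) = K*(-27 + K))
S = -4796111 (S = -1*4796111 = -4796111)
1/(√(S + W(o))) = 1/(√(-4796111 - 992*(-27 - 992))) = 1/(√(-4796111 - 992*(-1019))) = 1/(√(-4796111 + 1010848)) = 1/(√(-3785263)) = 1/(I*√3785263) = -I*√3785263/3785263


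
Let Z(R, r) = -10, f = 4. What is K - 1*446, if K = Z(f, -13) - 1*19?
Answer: -475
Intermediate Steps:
K = -29 (K = -10 - 1*19 = -10 - 19 = -29)
K - 1*446 = -29 - 1*446 = -29 - 446 = -475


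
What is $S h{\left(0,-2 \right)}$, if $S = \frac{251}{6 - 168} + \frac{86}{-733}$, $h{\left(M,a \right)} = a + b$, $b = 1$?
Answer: $\frac{197915}{118746} \approx 1.6667$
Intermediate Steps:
$h{\left(M,a \right)} = 1 + a$ ($h{\left(M,a \right)} = a + 1 = 1 + a$)
$S = - \frac{197915}{118746}$ ($S = \frac{251}{6 - 168} + 86 \left(- \frac{1}{733}\right) = \frac{251}{-162} - \frac{86}{733} = 251 \left(- \frac{1}{162}\right) - \frac{86}{733} = - \frac{251}{162} - \frac{86}{733} = - \frac{197915}{118746} \approx -1.6667$)
$S h{\left(0,-2 \right)} = - \frac{197915 \left(1 - 2\right)}{118746} = \left(- \frac{197915}{118746}\right) \left(-1\right) = \frac{197915}{118746}$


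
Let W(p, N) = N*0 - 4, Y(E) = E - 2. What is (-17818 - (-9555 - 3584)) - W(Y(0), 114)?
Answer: -4675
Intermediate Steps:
Y(E) = -2 + E
W(p, N) = -4 (W(p, N) = 0 - 4 = -4)
(-17818 - (-9555 - 3584)) - W(Y(0), 114) = (-17818 - (-9555 - 3584)) - 1*(-4) = (-17818 - 1*(-13139)) + 4 = (-17818 + 13139) + 4 = -4679 + 4 = -4675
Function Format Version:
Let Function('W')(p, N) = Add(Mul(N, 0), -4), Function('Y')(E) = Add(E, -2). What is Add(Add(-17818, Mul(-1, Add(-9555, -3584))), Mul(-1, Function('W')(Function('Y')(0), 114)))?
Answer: -4675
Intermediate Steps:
Function('Y')(E) = Add(-2, E)
Function('W')(p, N) = -4 (Function('W')(p, N) = Add(0, -4) = -4)
Add(Add(-17818, Mul(-1, Add(-9555, -3584))), Mul(-1, Function('W')(Function('Y')(0), 114))) = Add(Add(-17818, Mul(-1, Add(-9555, -3584))), Mul(-1, -4)) = Add(Add(-17818, Mul(-1, -13139)), 4) = Add(Add(-17818, 13139), 4) = Add(-4679, 4) = -4675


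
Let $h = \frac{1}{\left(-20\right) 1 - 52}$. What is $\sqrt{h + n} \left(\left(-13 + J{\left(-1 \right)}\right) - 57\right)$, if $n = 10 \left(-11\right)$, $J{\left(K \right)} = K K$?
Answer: $- \frac{2047 i \sqrt{2}}{4} \approx - 723.72 i$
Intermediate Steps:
$J{\left(K \right)} = K^{2}$
$n = -110$
$h = - \frac{1}{72}$ ($h = \frac{1}{-20 - 52} = \frac{1}{-72} = - \frac{1}{72} \approx -0.013889$)
$\sqrt{h + n} \left(\left(-13 + J{\left(-1 \right)}\right) - 57\right) = \sqrt{- \frac{1}{72} - 110} \left(\left(-13 + \left(-1\right)^{2}\right) - 57\right) = \sqrt{- \frac{7921}{72}} \left(\left(-13 + 1\right) - 57\right) = \frac{89 i \sqrt{2}}{12} \left(-12 - 57\right) = \frac{89 i \sqrt{2}}{12} \left(-69\right) = - \frac{2047 i \sqrt{2}}{4}$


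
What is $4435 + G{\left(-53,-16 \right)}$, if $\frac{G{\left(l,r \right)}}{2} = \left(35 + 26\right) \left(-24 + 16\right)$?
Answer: $3459$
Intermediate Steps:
$G{\left(l,r \right)} = -976$ ($G{\left(l,r \right)} = 2 \left(35 + 26\right) \left(-24 + 16\right) = 2 \cdot 61 \left(-8\right) = 2 \left(-488\right) = -976$)
$4435 + G{\left(-53,-16 \right)} = 4435 - 976 = 3459$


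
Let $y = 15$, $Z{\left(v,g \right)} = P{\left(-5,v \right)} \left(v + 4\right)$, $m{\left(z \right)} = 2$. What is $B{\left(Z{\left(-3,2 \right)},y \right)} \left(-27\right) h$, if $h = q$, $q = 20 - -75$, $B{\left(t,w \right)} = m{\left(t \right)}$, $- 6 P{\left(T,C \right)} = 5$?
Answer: $-5130$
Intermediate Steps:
$P{\left(T,C \right)} = - \frac{5}{6}$ ($P{\left(T,C \right)} = \left(- \frac{1}{6}\right) 5 = - \frac{5}{6}$)
$Z{\left(v,g \right)} = - \frac{10}{3} - \frac{5 v}{6}$ ($Z{\left(v,g \right)} = - \frac{5 \left(v + 4\right)}{6} = - \frac{5 \left(4 + v\right)}{6} = - \frac{10}{3} - \frac{5 v}{6}$)
$B{\left(t,w \right)} = 2$
$q = 95$ ($q = 20 + 75 = 95$)
$h = 95$
$B{\left(Z{\left(-3,2 \right)},y \right)} \left(-27\right) h = 2 \left(-27\right) 95 = \left(-54\right) 95 = -5130$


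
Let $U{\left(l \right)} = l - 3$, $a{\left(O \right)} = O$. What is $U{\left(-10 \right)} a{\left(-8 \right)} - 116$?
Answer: $-12$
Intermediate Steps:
$U{\left(l \right)} = -3 + l$
$U{\left(-10 \right)} a{\left(-8 \right)} - 116 = \left(-3 - 10\right) \left(-8\right) - 116 = \left(-13\right) \left(-8\right) - 116 = 104 - 116 = -12$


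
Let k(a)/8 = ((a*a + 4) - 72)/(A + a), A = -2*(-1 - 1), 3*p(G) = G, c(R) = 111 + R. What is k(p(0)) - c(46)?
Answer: -293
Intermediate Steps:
p(G) = G/3
A = 4 (A = -2*(-2) = 4)
k(a) = 8*(-68 + a²)/(4 + a) (k(a) = 8*(((a*a + 4) - 72)/(4 + a)) = 8*(((a² + 4) - 72)/(4 + a)) = 8*(((4 + a²) - 72)/(4 + a)) = 8*((-68 + a²)/(4 + a)) = 8*(-68 + a²)/(4 + a))
k(p(0)) - c(46) = 8*(-68 + ((⅓)*0)²)/(4 + (⅓)*0) - (111 + 46) = 8*(-68 + 0²)/(4 + 0) - 1*157 = 8*(-68 + 0)/4 - 157 = 8*(¼)*(-68) - 157 = -136 - 157 = -293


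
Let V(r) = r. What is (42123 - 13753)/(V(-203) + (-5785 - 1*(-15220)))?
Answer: 14185/4616 ≈ 3.0730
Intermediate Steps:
(42123 - 13753)/(V(-203) + (-5785 - 1*(-15220))) = (42123 - 13753)/(-203 + (-5785 - 1*(-15220))) = 28370/(-203 + (-5785 + 15220)) = 28370/(-203 + 9435) = 28370/9232 = 28370*(1/9232) = 14185/4616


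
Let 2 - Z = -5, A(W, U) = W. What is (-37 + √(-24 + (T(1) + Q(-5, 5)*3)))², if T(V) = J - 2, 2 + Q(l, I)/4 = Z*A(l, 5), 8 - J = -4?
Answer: (37 - I*√458)² ≈ 911.0 - 1583.7*I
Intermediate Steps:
J = 12 (J = 8 - 1*(-4) = 8 + 4 = 12)
Z = 7 (Z = 2 - 1*(-5) = 2 + 5 = 7)
Q(l, I) = -8 + 28*l (Q(l, I) = -8 + 4*(7*l) = -8 + 28*l)
T(V) = 10 (T(V) = 12 - 2 = 10)
(-37 + √(-24 + (T(1) + Q(-5, 5)*3)))² = (-37 + √(-24 + (10 + (-8 + 28*(-5))*3)))² = (-37 + √(-24 + (10 + (-8 - 140)*3)))² = (-37 + √(-24 + (10 - 148*3)))² = (-37 + √(-24 + (10 - 444)))² = (-37 + √(-24 - 434))² = (-37 + √(-458))² = (-37 + I*√458)²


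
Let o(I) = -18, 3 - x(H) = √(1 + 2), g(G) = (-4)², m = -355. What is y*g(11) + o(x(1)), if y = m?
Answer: -5698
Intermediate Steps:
g(G) = 16
x(H) = 3 - √3 (x(H) = 3 - √(1 + 2) = 3 - √3)
y = -355
y*g(11) + o(x(1)) = -355*16 - 18 = -5680 - 18 = -5698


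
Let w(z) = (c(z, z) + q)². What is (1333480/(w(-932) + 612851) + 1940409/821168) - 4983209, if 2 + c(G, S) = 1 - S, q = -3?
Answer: -1206364714553417393/242086074576 ≈ -4.9832e+6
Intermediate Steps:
c(G, S) = -1 - S (c(G, S) = -2 + (1 - S) = -1 - S)
w(z) = (-4 - z)² (w(z) = ((-1 - z) - 3)² = (-4 - z)²)
(1333480/(w(-932) + 612851) + 1940409/821168) - 4983209 = (1333480/((4 - 932)² + 612851) + 1940409/821168) - 4983209 = (1333480/((-928)² + 612851) + 1940409*(1/821168)) - 4983209 = (1333480/(861184 + 612851) + 1940409/821168) - 4983209 = (1333480/1474035 + 1940409/821168) - 4983209 = (1333480*(1/1474035) + 1940409/821168) - 4983209 = (266696/294807 + 1940409/821168) - 4983209 = 791048376991/242086074576 - 4983209 = -1206364714553417393/242086074576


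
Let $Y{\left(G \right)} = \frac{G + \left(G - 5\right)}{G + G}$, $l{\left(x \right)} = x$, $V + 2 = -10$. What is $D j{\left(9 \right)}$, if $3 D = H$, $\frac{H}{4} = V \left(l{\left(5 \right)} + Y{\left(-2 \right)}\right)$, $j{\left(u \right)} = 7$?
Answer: $-812$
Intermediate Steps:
$V = -12$ ($V = -2 - 10 = -12$)
$Y{\left(G \right)} = \frac{-5 + 2 G}{2 G}$ ($Y{\left(G \right)} = \frac{G + \left(G - 5\right)}{2 G} = \left(G + \left(-5 + G\right)\right) \frac{1}{2 G} = \left(-5 + 2 G\right) \frac{1}{2 G} = \frac{-5 + 2 G}{2 G}$)
$H = -348$ ($H = 4 \left(- 12 \left(5 + \frac{- \frac{5}{2} - 2}{-2}\right)\right) = 4 \left(- 12 \left(5 - - \frac{9}{4}\right)\right) = 4 \left(- 12 \left(5 + \frac{9}{4}\right)\right) = 4 \left(\left(-12\right) \frac{29}{4}\right) = 4 \left(-87\right) = -348$)
$D = -116$ ($D = \frac{1}{3} \left(-348\right) = -116$)
$D j{\left(9 \right)} = \left(-116\right) 7 = -812$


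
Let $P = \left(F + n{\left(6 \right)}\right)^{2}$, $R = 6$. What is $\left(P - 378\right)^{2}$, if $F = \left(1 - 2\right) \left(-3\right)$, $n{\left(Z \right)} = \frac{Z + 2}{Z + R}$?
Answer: $\frac{10764961}{81} \approx 1.329 \cdot 10^{5}$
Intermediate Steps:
$n{\left(Z \right)} = \frac{2 + Z}{6 + Z}$ ($n{\left(Z \right)} = \frac{Z + 2}{Z + 6} = \frac{2 + Z}{6 + Z}$)
$F = 3$ ($F = \left(-1\right) \left(-3\right) = 3$)
$P = \frac{121}{9}$ ($P = \left(3 + \frac{2 + 6}{6 + 6}\right)^{2} = \left(3 + \frac{1}{12} \cdot 8\right)^{2} = \left(3 + \frac{2}{3}\right)^{2} = \left(\frac{11}{3}\right)^{2} = \frac{121}{9} \approx 13.444$)
$\left(P - 378\right)^{2} = \left(\frac{121}{9} - 378\right)^{2} = \left(- \frac{3281}{9}\right)^{2} = \frac{10764961}{81}$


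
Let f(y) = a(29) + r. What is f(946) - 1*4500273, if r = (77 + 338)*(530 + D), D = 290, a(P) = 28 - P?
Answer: -4159974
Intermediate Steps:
r = 340300 (r = (77 + 338)*(530 + 290) = 415*820 = 340300)
f(y) = 340299 (f(y) = (28 - 1*29) + 340300 = (28 - 29) + 340300 = -1 + 340300 = 340299)
f(946) - 1*4500273 = 340299 - 1*4500273 = 340299 - 4500273 = -4159974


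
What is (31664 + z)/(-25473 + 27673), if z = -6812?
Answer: 6213/550 ≈ 11.296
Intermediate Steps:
(31664 + z)/(-25473 + 27673) = (31664 - 6812)/(-25473 + 27673) = 24852/2200 = 24852*(1/2200) = 6213/550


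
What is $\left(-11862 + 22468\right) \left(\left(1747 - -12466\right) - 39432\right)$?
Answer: $-267472714$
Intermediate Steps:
$\left(-11862 + 22468\right) \left(\left(1747 - -12466\right) - 39432\right) = 10606 \left(\left(1747 + 12466\right) - 39432\right) = 10606 \left(14213 - 39432\right) = 10606 \left(-25219\right) = -267472714$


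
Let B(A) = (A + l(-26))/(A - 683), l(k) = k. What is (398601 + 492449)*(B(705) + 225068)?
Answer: 2206317766875/11 ≈ 2.0057e+11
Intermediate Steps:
B(A) = (-26 + A)/(-683 + A) (B(A) = (A - 26)/(A - 683) = (-26 + A)/(-683 + A))
(398601 + 492449)*(B(705) + 225068) = (398601 + 492449)*((-26 + 705)/(-683 + 705) + 225068) = 891050*(679/22 + 225068) = 891050*(4952175/22) = 2206317766875/11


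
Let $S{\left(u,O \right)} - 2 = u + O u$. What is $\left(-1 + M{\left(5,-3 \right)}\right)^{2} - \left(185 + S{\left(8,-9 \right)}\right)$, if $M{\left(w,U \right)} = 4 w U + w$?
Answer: $3013$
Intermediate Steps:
$S{\left(u,O \right)} = 2 + u + O u$ ($S{\left(u,O \right)} = 2 + \left(u + O u\right) = 2 + u + O u$)
$M{\left(w,U \right)} = w + 4 U w$ ($M{\left(w,U \right)} = 4 U w + w = w + 4 U w$)
$\left(-1 + M{\left(5,-3 \right)}\right)^{2} - \left(185 + S{\left(8,-9 \right)}\right) = \left(-1 + 5 \left(1 + 4 \left(-3\right)\right)\right)^{2} - \left(195 - 72\right) = \left(-1 + 5 \left(1 - 12\right)\right)^{2} - 123 = \left(-1 + 5 \left(-11\right)\right)^{2} - 123 = \left(-1 - 55\right)^{2} - 123 = \left(-56\right)^{2} - 123 = 3136 + \left(-243 + 120\right) = 3136 - 123 = 3013$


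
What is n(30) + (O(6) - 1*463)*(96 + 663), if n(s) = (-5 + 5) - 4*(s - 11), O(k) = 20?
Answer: -336313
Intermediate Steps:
n(s) = 44 - 4*s (n(s) = 0 - 4*(-11 + s) = 0 + (44 - 4*s) = 44 - 4*s)
n(30) + (O(6) - 1*463)*(96 + 663) = (44 - 4*30) + (20 - 1*463)*(96 + 663) = (44 - 120) + (20 - 463)*759 = -76 - 443*759 = -76 - 336237 = -336313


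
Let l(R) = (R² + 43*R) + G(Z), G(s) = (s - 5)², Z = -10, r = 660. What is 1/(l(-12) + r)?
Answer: 1/513 ≈ 0.0019493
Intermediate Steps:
G(s) = (-5 + s)²
l(R) = 225 + R² + 43*R (l(R) = (R² + 43*R) + (-5 - 10)² = (R² + 43*R) + (-15)² = (R² + 43*R) + 225 = 225 + R² + 43*R)
1/(l(-12) + r) = 1/((225 + (-12)² + 43*(-12)) + 660) = 1/((225 + 144 - 516) + 660) = 1/(-147 + 660) = 1/513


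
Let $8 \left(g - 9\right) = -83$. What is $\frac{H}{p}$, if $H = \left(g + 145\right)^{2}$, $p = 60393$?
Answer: $\frac{440067}{1288384} \approx 0.34157$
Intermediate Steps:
$g = - \frac{11}{8}$ ($g = 9 + \frac{1}{8} \left(-83\right) = 9 - \frac{83}{8} = - \frac{11}{8} \approx -1.375$)
$H = \frac{1320201}{64}$ ($H = \left(- \frac{11}{8} + 145\right)^{2} = \left(\frac{1149}{8}\right)^{2} = \frac{1320201}{64} \approx 20628.0$)
$\frac{H}{p} = \frac{1320201}{64 \cdot 60393} = \frac{1320201}{64} \cdot \frac{1}{60393} = \frac{440067}{1288384}$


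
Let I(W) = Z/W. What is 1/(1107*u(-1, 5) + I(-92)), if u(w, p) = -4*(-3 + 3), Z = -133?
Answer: 92/133 ≈ 0.69173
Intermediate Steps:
u(w, p) = 0 (u(w, p) = -4*0 = 0)
I(W) = -133/W
1/(1107*u(-1, 5) + I(-92)) = 1/(1107*0 - 133/(-92)) = 1/(0 - 133*(-1/92)) = 1/(0 + 133/92) = 1/(133/92) = 92/133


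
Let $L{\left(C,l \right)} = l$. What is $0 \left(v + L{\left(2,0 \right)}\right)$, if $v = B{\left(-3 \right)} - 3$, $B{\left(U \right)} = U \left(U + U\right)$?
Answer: $0$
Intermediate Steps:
$B{\left(U \right)} = 2 U^{2}$ ($B{\left(U \right)} = U 2 U = 2 U^{2}$)
$v = 15$ ($v = 2 \left(-3\right)^{2} - 3 = 2 \cdot 9 - 3 = 18 - 3 = 15$)
$0 \left(v + L{\left(2,0 \right)}\right) = 0 \left(15 + 0\right) = 0 \cdot 15 = 0$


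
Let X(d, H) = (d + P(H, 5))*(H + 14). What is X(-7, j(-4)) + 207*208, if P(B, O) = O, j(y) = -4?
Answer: 43036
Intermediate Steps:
X(d, H) = (5 + d)*(14 + H) (X(d, H) = (d + 5)*(H + 14) = (5 + d)*(14 + H))
X(-7, j(-4)) + 207*208 = (70 + 5*(-4) + 14*(-7) - 4*(-7)) + 207*208 = (70 - 20 - 98 + 28) + 43056 = -20 + 43056 = 43036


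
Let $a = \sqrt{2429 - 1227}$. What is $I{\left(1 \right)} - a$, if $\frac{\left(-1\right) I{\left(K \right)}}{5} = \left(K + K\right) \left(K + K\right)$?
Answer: $-20 - \sqrt{1202} \approx -54.67$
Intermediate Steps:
$I{\left(K \right)} = - 20 K^{2}$ ($I{\left(K \right)} = - 5 \left(K + K\right) \left(K + K\right) = - 5 \cdot 2 K 2 K = - 5 \cdot 4 K^{2} = - 20 K^{2}$)
$a = \sqrt{1202} \approx 34.67$
$I{\left(1 \right)} - a = - 20 \cdot 1^{2} - \sqrt{1202} = \left(-20\right) 1 - \sqrt{1202} = -20 - \sqrt{1202}$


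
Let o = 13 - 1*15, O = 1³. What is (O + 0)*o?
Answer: -2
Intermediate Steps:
O = 1
o = -2 (o = 13 - 15 = -2)
(O + 0)*o = (1 + 0)*(-2) = 1*(-2) = -2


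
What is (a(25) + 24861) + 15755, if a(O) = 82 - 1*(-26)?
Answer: 40724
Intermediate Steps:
a(O) = 108 (a(O) = 82 + 26 = 108)
(a(25) + 24861) + 15755 = (108 + 24861) + 15755 = 24969 + 15755 = 40724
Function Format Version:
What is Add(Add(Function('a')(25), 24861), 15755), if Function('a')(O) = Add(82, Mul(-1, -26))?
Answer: 40724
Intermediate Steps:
Function('a')(O) = 108 (Function('a')(O) = Add(82, 26) = 108)
Add(Add(Function('a')(25), 24861), 15755) = Add(Add(108, 24861), 15755) = Add(24969, 15755) = 40724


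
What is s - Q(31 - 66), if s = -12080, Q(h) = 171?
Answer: -12251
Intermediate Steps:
s - Q(31 - 66) = -12080 - 1*171 = -12080 - 171 = -12251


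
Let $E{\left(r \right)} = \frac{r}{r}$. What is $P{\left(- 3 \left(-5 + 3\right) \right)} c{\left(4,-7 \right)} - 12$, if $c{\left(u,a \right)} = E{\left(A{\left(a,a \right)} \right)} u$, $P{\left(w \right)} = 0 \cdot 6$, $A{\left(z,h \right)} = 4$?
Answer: $-12$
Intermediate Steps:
$E{\left(r \right)} = 1$
$P{\left(w \right)} = 0$
$c{\left(u,a \right)} = u$ ($c{\left(u,a \right)} = 1 u = u$)
$P{\left(- 3 \left(-5 + 3\right) \right)} c{\left(4,-7 \right)} - 12 = 0 \cdot 4 - 12 = 0 + \left(-78 + 66\right) = 0 - 12 = -12$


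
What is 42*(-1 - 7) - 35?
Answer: -371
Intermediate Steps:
42*(-1 - 7) - 35 = 42*(-8) - 35 = -336 - 35 = -371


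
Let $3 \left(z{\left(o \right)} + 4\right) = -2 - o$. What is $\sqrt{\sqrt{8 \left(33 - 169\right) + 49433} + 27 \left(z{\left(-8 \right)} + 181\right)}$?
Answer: $\sqrt{4833 + \sqrt{48345}} \approx 71.084$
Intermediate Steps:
$z{\left(o \right)} = - \frac{14}{3} - \frac{o}{3}$ ($z{\left(o \right)} = -4 + \frac{-2 - o}{3} = -4 - \left(\frac{2}{3} + \frac{o}{3}\right) = - \frac{14}{3} - \frac{o}{3}$)
$\sqrt{\sqrt{8 \left(33 - 169\right) + 49433} + 27 \left(z{\left(-8 \right)} + 181\right)} = \sqrt{\sqrt{8 \left(33 - 169\right) + 49433} + 27 \left(\left(- \frac{14}{3} - - \frac{8}{3}\right) + 181\right)} = \sqrt{\sqrt{8 \left(-136\right) + 49433} + 27 \left(\left(- \frac{14}{3} + \frac{8}{3}\right) + 181\right)} = \sqrt{\sqrt{-1088 + 49433} + 27 \left(-2 + 181\right)} = \sqrt{\sqrt{48345} + 27 \cdot 179} = \sqrt{\sqrt{48345} + 4833} = \sqrt{4833 + \sqrt{48345}}$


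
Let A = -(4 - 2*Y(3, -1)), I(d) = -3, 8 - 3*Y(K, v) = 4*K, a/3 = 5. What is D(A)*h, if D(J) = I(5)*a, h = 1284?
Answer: -57780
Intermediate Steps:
a = 15 (a = 3*5 = 15)
Y(K, v) = 8/3 - 4*K/3
A = -20/3 (A = -(4 - 2*(8/3 - 4/3*3)) = -(4 - 2*(8/3 - 4)) = -(4 - 2*(-4/3)) = -(4 + 8/3) = -1*20/3 = -20/3 ≈ -6.6667)
D(J) = -45 (D(J) = -3*15 = -45)
D(A)*h = -45*1284 = -57780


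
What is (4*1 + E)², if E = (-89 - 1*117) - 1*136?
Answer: 114244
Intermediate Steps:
E = -342 (E = (-89 - 117) - 136 = -206 - 136 = -342)
(4*1 + E)² = (4*1 - 342)² = (4 - 342)² = (-338)² = 114244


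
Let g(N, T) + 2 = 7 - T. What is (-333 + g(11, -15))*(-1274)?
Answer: 398762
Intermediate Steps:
g(N, T) = 5 - T (g(N, T) = -2 + (7 - T) = 5 - T)
(-333 + g(11, -15))*(-1274) = (-333 + (5 - 1*(-15)))*(-1274) = (-333 + (5 + 15))*(-1274) = (-333 + 20)*(-1274) = -313*(-1274) = 398762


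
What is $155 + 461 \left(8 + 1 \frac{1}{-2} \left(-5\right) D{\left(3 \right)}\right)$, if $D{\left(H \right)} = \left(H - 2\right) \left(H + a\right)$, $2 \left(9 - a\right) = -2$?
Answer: $\frac{37651}{2} \approx 18826.0$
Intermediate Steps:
$a = 10$ ($a = 9 - -1 = 9 + 1 = 10$)
$D{\left(H \right)} = \left(-2 + H\right) \left(10 + H\right)$ ($D{\left(H \right)} = \left(H - 2\right) \left(H + 10\right) = \left(-2 + H\right) \left(10 + H\right)$)
$155 + 461 \left(8 + 1 \frac{1}{-2} \left(-5\right) D{\left(3 \right)}\right) = 155 + 461 \left(8 + 1 \frac{1}{-2} \left(-5\right) \left(-20 + 3^{2} + 8 \cdot 3\right)\right) = 155 + 461 \left(8 + 1 \left(- \frac{1}{2}\right) \left(-5\right) \left(-20 + 9 + 24\right)\right) = 155 + 461 \left(8 + \left(- \frac{1}{2}\right) \left(-5\right) 13\right) = 155 + 461 \left(8 + \frac{5}{2} \cdot 13\right) = 155 + 461 \left(8 + \frac{65}{2}\right) = 155 + 461 \cdot \frac{81}{2} = 155 + \frac{37341}{2} = \frac{37651}{2}$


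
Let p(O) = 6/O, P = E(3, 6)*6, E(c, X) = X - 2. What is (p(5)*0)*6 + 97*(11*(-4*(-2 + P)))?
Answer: -93896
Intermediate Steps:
E(c, X) = -2 + X
P = 24 (P = (-2 + 6)*6 = 4*6 = 24)
(p(5)*0)*6 + 97*(11*(-4*(-2 + P))) = ((6/5)*0)*6 + 97*(11*(-4*(-2 + 24))) = ((6*(1/5))*0)*6 + 97*(11*(-4*22)) = ((6/5)*0)*6 + 97*(11*(-88)) = 0*6 + 97*(-968) = 0 - 93896 = -93896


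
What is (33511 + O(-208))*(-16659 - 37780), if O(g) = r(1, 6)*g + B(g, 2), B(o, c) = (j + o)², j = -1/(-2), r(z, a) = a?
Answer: -16401218603/4 ≈ -4.1003e+9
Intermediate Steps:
j = ½ (j = -1*(-½) = ½ ≈ 0.50000)
B(o, c) = (½ + o)²
O(g) = 6*g + (1 + 2*g)²/4
(33511 + O(-208))*(-16659 - 37780) = (33511 + (¼ + (-208)² + 7*(-208)))*(-16659 - 37780) = (33511 + (¼ + 43264 - 1456))*(-54439) = (33511 + 167233/4)*(-54439) = (301277/4)*(-54439) = -16401218603/4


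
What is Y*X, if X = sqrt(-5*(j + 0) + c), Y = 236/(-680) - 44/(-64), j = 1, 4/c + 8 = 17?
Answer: 463*I*sqrt(41)/4080 ≈ 0.72663*I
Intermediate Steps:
c = 4/9 (c = 4/(-8 + 17) = 4/9 ≈ 0.44444)
Y = 463/1360 (Y = 236*(-1/680) - 44*(-1/64) = -59/170 + 11/16 = 463/1360 ≈ 0.34044)
X = I*sqrt(41)/3 (X = sqrt(-5*(1 + 0) + 4/9) = sqrt(-5*1 + 4/9) = sqrt(-5 + 4/9) = sqrt(-41/9) = I*sqrt(41)/3 ≈ 2.1344*I)
Y*X = 463*(I*sqrt(41)/3)/1360 = 463*I*sqrt(41)/4080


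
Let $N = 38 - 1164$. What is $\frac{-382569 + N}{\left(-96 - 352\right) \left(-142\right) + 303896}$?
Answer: $- \frac{383695}{367512} \approx -1.044$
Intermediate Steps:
$N = -1126$ ($N = 38 - 1164 = -1126$)
$\frac{-382569 + N}{\left(-96 - 352\right) \left(-142\right) + 303896} = \frac{-382569 - 1126}{\left(-96 - 352\right) \left(-142\right) + 303896} = - \frac{383695}{\left(-448\right) \left(-142\right) + 303896} = - \frac{383695}{63616 + 303896} = - \frac{383695}{367512}$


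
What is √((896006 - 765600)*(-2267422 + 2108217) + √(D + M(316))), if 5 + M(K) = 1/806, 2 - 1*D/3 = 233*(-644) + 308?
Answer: √(-13487279590948280 + 2418*√32426436666)/806 ≈ 1.4409e+5*I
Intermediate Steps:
D = 449238 (D = 6 - 3*(233*(-644) + 308) = 6 - 3*(-150052 + 308) = 6 - 3*(-149744) = 6 + 449232 = 449238)
M(K) = -4029/806 (M(K) = -5 + 1/806 = -4029/806)
√((896006 - 765600)*(-2267422 + 2108217) + √(D + M(316))) = √((896006 - 765600)*(-2267422 + 2108217) + √(449238 - 4029/806)) = √(130406*(-159205) + √(362081799/806)) = √(-20761287230 + 3*√32426436666/806)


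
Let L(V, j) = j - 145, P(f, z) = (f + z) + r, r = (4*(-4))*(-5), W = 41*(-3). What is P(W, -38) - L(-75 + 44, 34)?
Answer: 30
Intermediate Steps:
W = -123
r = 80 (r = -16*(-5) = 80)
P(f, z) = 80 + f + z (P(f, z) = (f + z) + 80 = 80 + f + z)
L(V, j) = -145 + j
P(W, -38) - L(-75 + 44, 34) = (80 - 123 - 38) - (-145 + 34) = -81 - 1*(-111) = -81 + 111 = 30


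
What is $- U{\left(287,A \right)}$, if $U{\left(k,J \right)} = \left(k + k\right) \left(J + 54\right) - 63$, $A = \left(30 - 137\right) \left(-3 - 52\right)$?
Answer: $-3408923$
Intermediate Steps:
$A = 5885$ ($A = \left(-107\right) \left(-55\right) = 5885$)
$U{\left(k,J \right)} = -63 + 2 k \left(54 + J\right)$ ($U{\left(k,J \right)} = 2 k \left(54 + J\right) - 63 = -63 + 2 k \left(54 + J\right)$)
$- U{\left(287,A \right)} = - (-63 + 108 \cdot 287 + 2 \cdot 5885 \cdot 287) = - (-63 + 30996 + 3377990) = \left(-1\right) 3408923 = -3408923$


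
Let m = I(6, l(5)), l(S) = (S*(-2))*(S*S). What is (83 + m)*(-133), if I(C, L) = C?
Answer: -11837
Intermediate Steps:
l(S) = -2*S³ (l(S) = (-2*S)*S² = -2*S³)
m = 6
(83 + m)*(-133) = (83 + 6)*(-133) = 89*(-133) = -11837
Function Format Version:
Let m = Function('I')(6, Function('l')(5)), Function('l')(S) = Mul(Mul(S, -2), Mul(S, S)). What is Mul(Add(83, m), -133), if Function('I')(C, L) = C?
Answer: -11837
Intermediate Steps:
Function('l')(S) = Mul(-2, Pow(S, 3)) (Function('l')(S) = Mul(Mul(-2, S), Pow(S, 2)) = Mul(-2, Pow(S, 3)))
m = 6
Mul(Add(83, m), -133) = Mul(Add(83, 6), -133) = Mul(89, -133) = -11837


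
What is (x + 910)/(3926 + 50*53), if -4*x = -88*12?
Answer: 587/3288 ≈ 0.17853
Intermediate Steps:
x = 264 (x = -(-22)*12 = -1/4*(-1056) = 264)
(x + 910)/(3926 + 50*53) = (264 + 910)/(3926 + 50*53) = 1174/(3926 + 2650) = 1174/6576 = 1174*(1/6576) = 587/3288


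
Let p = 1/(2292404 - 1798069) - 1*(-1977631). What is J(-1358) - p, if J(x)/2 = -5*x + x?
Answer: -972241764946/494335 ≈ -1.9668e+6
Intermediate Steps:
J(x) = -8*x (J(x) = 2*(-5*x + x) = 2*(-4*x) = -8*x)
p = 977612220386/494335 (p = 1/494335 + 1977631 = 977612220386/494335 ≈ 1.9776e+6)
J(-1358) - p = -8*(-1358) - 1*977612220386/494335 = 10864 - 977612220386/494335 = -972241764946/494335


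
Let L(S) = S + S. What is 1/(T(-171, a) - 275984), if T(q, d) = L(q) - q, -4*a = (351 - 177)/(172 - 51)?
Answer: -1/276155 ≈ -3.6212e-6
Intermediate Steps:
L(S) = 2*S
a = -87/242 (a = -(351 - 177)/(4*(172 - 51)) = -87/(2*121) = -¼*174/121 = -87/242 ≈ -0.35950)
T(q, d) = q (T(q, d) = 2*q - q = q)
1/(T(-171, a) - 275984) = 1/(-171 - 275984) = 1/(-276155) = -1/276155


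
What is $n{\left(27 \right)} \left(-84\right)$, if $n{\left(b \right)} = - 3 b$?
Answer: $6804$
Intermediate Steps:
$n{\left(27 \right)} \left(-84\right) = \left(-3\right) 27 \left(-84\right) = \left(-81\right) \left(-84\right) = 6804$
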